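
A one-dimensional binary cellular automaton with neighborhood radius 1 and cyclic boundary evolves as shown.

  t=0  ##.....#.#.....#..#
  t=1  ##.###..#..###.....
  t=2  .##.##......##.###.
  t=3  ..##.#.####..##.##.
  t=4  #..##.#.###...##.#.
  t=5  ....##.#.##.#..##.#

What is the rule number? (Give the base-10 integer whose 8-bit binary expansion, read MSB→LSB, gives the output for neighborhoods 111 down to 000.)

  [7] ### => #  t=0,i=0
  [6] ##. => #  t=0,i=1
  [5] #.# => #  t=0,i=8
  [4] #.. => .  t=0,i=2
  [3] .## => .  t=0,i=18
  [2] .#. => .  t=0,i=7
  [1] ..# => .  t=0,i=6
  [0] ... => #  t=0,i=3
  bits 11100001 = 225

225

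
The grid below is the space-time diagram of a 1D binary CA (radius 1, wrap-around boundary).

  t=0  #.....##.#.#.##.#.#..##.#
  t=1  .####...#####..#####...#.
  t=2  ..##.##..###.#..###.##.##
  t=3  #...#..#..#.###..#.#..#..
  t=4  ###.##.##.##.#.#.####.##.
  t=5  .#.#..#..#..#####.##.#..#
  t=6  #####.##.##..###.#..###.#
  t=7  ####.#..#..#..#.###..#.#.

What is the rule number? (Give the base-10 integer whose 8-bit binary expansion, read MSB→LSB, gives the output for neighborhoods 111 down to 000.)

181

  [7] ### => #  t=1,i=2
  [6] ##. => .  t=0,i=0
  [5] #.# => #  t=0,i=8
  [4] #.. => #  t=0,i=1
  [3] .## => .  t=0,i=6
  [2] .#. => #  t=0,i=9
  [1] ..# => .  t=0,i=5
  [0] ... => #  t=0,i=2
  bits 10110101 = 181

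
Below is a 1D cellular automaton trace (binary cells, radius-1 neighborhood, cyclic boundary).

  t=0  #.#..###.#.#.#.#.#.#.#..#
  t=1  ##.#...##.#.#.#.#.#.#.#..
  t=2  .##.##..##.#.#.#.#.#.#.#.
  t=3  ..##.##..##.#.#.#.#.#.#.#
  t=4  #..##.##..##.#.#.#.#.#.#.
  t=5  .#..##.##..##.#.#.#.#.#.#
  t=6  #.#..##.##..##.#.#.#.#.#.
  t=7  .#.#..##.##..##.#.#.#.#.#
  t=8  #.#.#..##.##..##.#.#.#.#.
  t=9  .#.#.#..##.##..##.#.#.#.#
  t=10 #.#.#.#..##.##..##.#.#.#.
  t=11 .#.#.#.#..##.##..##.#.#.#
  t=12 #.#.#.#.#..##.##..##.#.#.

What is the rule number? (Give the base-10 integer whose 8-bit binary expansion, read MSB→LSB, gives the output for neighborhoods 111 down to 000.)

  ###|.  b7=0 t=0,i=6
  ##.|#  b6=1 t=0,i=0
  #.#|#  b5=1 t=0,i=1
  #..|#  b4=1 t=0,i=3
  .##|.  b3=0 t=0,i=5
  .#.|.  b2=0 t=0,i=2
  ..#|.  b1=0 t=0,i=4
  ...|#  b0=1 t=1,i=5
  bits 01110001 = 113

113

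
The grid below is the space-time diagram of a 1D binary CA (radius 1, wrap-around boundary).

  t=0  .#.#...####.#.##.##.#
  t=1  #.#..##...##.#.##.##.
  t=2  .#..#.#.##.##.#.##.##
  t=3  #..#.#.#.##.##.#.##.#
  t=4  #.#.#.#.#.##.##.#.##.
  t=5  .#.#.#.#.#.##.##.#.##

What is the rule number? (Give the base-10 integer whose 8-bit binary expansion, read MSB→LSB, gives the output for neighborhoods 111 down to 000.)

  ###|.  b7=0 t=0,i=8
  ##.|#  b6=1 t=0,i=10
  #.#|#  b5=1 t=0,i=0
  #..|.  b4=0 t=0,i=4
  .##|.  b3=0 t=0,i=7
  .#.|.  b2=0 t=0,i=1
  ..#|#  b1=1 t=0,i=6
  ...|#  b0=1 t=0,i=5
  bits 01100011 = 99

99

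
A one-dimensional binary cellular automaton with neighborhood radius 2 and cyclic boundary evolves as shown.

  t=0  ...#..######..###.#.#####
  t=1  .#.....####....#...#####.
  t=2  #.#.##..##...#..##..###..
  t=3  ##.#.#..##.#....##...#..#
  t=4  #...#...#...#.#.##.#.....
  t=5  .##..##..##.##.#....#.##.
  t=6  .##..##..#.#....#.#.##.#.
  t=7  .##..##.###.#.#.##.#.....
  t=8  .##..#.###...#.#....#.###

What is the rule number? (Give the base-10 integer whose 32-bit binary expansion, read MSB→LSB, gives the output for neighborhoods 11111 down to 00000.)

  [31] ##### => #  t=0,i=8
  [30] ####. => #  t=0,i=10
  [29] ###.# => .  t=0,i=16
  [28] ###.. => .  t=0,i=11
  [27] ##.## => #  t=5,i=11
  [26] ##.#. => .  t=0,i=17
  [25] ##..# => .  t=0,i=12
  [24] ##... => .  t=0,i=0
  [23] #.### => #  t=0,i=20
  [22] #.##. => .  t=2,i=4
  [21] #.#.# => .  t=0,i=18
  [20] #.#.. => .  t=3,i=5
  [19] #..## => .  t=0,i=5
  [18] #..#. => #  t=1,i=0
  [17] #...# => #  t=0,i=1
  [16] #.... => .  t=1,i=3
  [15] .#### => #  t=0,i=7
  [14] .###. => #  t=0,i=15
  [13] .##.# => .  t=3,i=9
  [12] .##.. => #  t=2,i=5
  [11] .#.## => #  t=0,i=19
  [10] .#.#. => #  t=2,i=1
  [9] .#..# => .  t=0,i=4
  [8] .#... => #  t=1,i=2
  [7] ..### => .  t=0,i=6
  [6] ..##. => #  t=2,i=8
  [5] ..#.# => #  t=2,i=0
  [4] ..#.. => .  t=0,i=3
  [3] ...## => .  t=1,i=6
  [2] ...#. => .  t=0,i=2
  [1] ....# => #  t=1,i=5
  [0] ..... => #  t=1,i=4
  bits 11001000100001101101110101100011 = 3364281699

3364281699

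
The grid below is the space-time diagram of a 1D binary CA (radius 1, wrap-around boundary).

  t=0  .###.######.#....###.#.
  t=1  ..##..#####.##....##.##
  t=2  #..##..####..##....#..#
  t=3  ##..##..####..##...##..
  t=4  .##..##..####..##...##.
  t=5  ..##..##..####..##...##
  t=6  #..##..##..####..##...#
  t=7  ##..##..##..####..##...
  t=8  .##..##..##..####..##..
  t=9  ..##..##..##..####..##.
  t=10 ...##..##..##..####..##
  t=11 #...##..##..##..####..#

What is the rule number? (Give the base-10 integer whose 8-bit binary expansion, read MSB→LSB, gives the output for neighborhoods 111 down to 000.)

  [7] ### => #  t=0,i=2
  [6] ##. => #  t=0,i=3
  [5] #.# => .  t=0,i=4
  [4] #.. => #  t=0,i=13
  [3] .## => .  t=0,i=1
  [2] .#. => #  t=0,i=12
  [1] ..# => .  t=0,i=0
  [0] ... => .  t=0,i=14
  bits 11010100 = 212

212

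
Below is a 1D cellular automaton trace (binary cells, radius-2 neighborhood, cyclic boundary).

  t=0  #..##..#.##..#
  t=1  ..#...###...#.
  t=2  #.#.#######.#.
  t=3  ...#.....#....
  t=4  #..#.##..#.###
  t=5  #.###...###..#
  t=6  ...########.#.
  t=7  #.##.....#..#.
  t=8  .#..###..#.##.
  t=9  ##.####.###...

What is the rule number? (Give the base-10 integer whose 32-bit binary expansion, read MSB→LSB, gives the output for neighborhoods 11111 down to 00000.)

1361004729

  [31] ##### => .  t=2,i=6
  [30] ####. => #  t=2,i=9
  [29] ###.# => .  t=2,i=10
  [28] ###.. => #  t=1,i=8
  [27] ##.## => .  t=5,i=1
  [26] ##.#. => .  t=2,i=11
  [25] ##..# => .  t=0,i=1
  [24] ##... => #  t=1,i=9
  [23] #.### => .  t=2,i=4
  [22] #.##. => .  t=0,i=9
  [21] #.#.# => .  t=2,i=0
  [20] #.#.. => #  t=6,i=12
  [19] #..## => #  t=0,i=2
  [18] #..#. => #  t=0,i=6
  [17] #...# => #  t=1,i=0
  [16] #.... => #  t=3,i=5
  [15] .#### => .  t=2,i=5
  [14] .###. => #  t=1,i=7
  [13] .##.# => .  t=5,i=0
  [12] .##.. => .  t=0,i=0
  [11] .#.## => #  t=0,i=8
  [10] .#.#. => .  t=2,i=1
  [9] .#..# => .  t=7,i=10
  [8] .#... => .  t=1,i=3
  [7] ..### => #  t=1,i=6
  [6] ..##. => .  t=0,i=3
  [5] ..#.# => #  t=0,i=7
  [4] ..#.. => #  t=1,i=2
  [3] ...## => #  t=1,i=5
  [2] ...#. => .  t=1,i=1
  [1] ....# => .  t=3,i=1
  [0] ..... => #  t=3,i=0
  bits 01010001000111110100100010111001 = 1361004729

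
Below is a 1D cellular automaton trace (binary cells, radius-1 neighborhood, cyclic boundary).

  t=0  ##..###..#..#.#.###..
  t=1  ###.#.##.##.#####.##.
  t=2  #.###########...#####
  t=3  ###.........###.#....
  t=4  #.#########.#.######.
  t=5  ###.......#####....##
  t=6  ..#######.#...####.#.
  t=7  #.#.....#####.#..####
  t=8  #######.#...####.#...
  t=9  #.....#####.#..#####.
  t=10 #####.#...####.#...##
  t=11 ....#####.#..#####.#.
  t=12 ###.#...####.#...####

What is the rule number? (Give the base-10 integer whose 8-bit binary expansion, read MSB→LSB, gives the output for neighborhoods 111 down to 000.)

125

  ###|.  b7=0 t=0,i=5
  ##.|#  b6=1 t=0,i=1
  #.#|#  b5=1 t=0,i=13
  #..|#  b4=1 t=0,i=2
  .##|#  b3=1 t=0,i=0
  .#.|#  b2=1 t=0,i=9
  ..#|.  b1=0 t=0,i=3
  ...|#  b0=1 t=2,i=14
  bits 01111101 = 125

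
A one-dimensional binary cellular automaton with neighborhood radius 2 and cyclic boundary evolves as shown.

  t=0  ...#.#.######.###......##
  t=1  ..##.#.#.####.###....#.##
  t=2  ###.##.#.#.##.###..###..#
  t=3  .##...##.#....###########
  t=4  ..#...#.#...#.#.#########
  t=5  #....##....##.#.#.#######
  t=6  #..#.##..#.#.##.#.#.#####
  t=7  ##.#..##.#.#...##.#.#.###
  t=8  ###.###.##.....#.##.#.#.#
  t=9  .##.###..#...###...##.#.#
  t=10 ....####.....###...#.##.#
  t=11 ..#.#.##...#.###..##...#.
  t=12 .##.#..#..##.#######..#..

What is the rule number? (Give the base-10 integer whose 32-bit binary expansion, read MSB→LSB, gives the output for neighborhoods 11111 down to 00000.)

4138226406

  ##### -> #   bit 31 = 1  t=0,i=9
  ####. -> #   bit 30 = 1  t=0,i=11
  ###.# -> #   bit 29 = 1  t=0,i=12
  ###.. -> #   bit 28 = 1  t=0,i=16
  ##.## -> .   bit 27 = 0  t=0,i=13
  ##.#. -> #   bit 26 = 1  t=1,i=4
  ##..# -> #   bit 25 = 1  t=1,i=0
  ##... -> .   bit 24 = 0  t=0,i=0
  #.### -> #   bit 23 = 1  t=0,i=7
  #.##. -> .   bit 22 = 0  t=1,i=23
  #.#.# -> #   bit 21 = 1  t=0,i=5
  #.#.. -> .   bit 20 = 0  t=3,i=9
  #..## -> #   bit 19 = 1  t=1,i=1
  #..#. -> .   bit 18 = 0  t=4,i=1
  #...# -> .   bit 17 = 0  t=0,i=1
  #.... -> .   bit 16 = 0  t=0,i=18
  .#### -> .   bit 15 = 0  t=0,i=8
  .###. -> #   bit 14 = 1  t=0,i=15
  .##.# -> .   bit 13 = 0  t=1,i=3
  .##.. -> #   bit 12 = 1  t=0,i=24
  .#.## -> .   bit 11 = 0  t=0,i=6
  .#.#. -> .   bit 10 = 0  t=0,i=4
  .#..# -> #   bit 9 = 1  t=7,i=4
  .#... -> .   bit 8 = 0  t=3,i=10
  ..### -> #   bit 7 = 1  t=2,i=19
  ..##. -> #   bit 6 = 1  t=0,i=23
  ..#.# -> #   bit 5 = 1  t=0,i=3
  ..#.. -> .   bit 4 = 0  t=4,i=2
  ...## -> .   bit 3 = 0  t=0,i=22
  ...#. -> #   bit 2 = 1  t=0,i=2
  ....# -> #   bit 1 = 1  t=0,i=21
  ..... -> .   bit 0 = 0  t=0,i=19
  bits 11110110101010000101001011100110 = 4138226406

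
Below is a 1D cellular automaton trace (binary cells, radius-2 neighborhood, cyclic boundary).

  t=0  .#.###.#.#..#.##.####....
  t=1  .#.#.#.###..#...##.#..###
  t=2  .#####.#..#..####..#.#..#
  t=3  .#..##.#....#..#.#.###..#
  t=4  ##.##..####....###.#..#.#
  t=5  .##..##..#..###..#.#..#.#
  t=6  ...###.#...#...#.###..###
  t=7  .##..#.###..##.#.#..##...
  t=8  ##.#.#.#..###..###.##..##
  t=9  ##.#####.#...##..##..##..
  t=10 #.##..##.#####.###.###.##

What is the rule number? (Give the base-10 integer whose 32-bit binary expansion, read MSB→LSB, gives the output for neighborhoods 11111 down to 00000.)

1790641515

  #####|.  b31=0 t=2,i=3
  ####.|#  b30=1 t=0,i=19
  ###.#|#  b29=1 t=0,i=5
  ###..|.  b28=0 t=0,i=20
  ##.##|#  b27=1 t=0,i=16
  ##.#.|.  b26=0 t=0,i=6
  ##..#|#  b25=1 t=1,i=10
  ##...|.  b24=0 t=0,i=21
  #.###|#  b23=1 t=0,i=3
  #.##.|.  b22=0 t=0,i=14
  #.#.#|#  b21=1 t=0,i=7
  #.#..|#  b20=1 t=0,i=9
  #..##|#  b19=1 t=1,i=21
  #..#.|.  b18=0 t=0,i=11
  #...#|#  b17=1 t=1,i=14
  #....|#  b16=1 t=0,i=22
  .####|.  b15=0 t=0,i=18
  .###.|.  b14=0 t=0,i=4
  .##.#|.  b13=0 t=0,i=15
  .##..|.  b12=0 t=4,i=4
  .#.##|.  b11=0 t=0,i=2
  .#.#.|#  b10=1 t=0,i=8
  .#..#|.  b9=0 t=0,i=10
  .#...|#  b8=1 t=1,i=13
  ..###|.  b7=0 t=1,i=22
  ..##.|#  b6=1 t=1,i=16
  ..#.#|#  b5=1 t=0,i=1
  ..#..|.  b4=0 t=1,i=12
  ...##|#  b3=1 t=1,i=15
  ...#.|.  b2=0 t=0,i=0
  ....#|#  b1=1 t=0,i=24
  .....|#  b0=1 t=0,i=23
  bits 01101010101110110000010101101011 = 1790641515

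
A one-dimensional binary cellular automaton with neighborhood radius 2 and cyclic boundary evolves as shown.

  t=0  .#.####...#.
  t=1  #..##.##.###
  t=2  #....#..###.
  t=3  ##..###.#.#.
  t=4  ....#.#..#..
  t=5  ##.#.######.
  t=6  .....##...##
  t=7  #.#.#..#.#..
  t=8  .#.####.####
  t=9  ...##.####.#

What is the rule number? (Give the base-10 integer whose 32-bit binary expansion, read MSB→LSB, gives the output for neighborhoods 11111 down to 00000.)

966035357

  nb #####: next=.  (t=5,i=7, bit31=0)
  nb ####.: next=.  (t=0,i=5, bit30=0)
  nb ###.#: next=#  (t=2,i=10, bit29=1)
  nb ###..: next=#  (t=0,i=6, bit28=1)
  nb ##.##: next=#  (t=1,i=5, bit27=1)
  nb ##.#.: next=.  (t=2,i=11, bit26=0)
  nb ##..#: next=.  (t=1,i=1, bit25=0)
  nb ##...: next=#  (t=0,i=7, bit24=1)
  nb #.###: next=#  (t=0,i=3, bit23=1)
  nb #.##.: next=.  (t=1,i=6, bit22=0)
  nb #.#.#: next=.  (t=3,i=8, bit21=0)
  nb #.#..: next=#  (t=2,i=0, bit20=1)
  nb #..##: next=.  (t=1,i=2, bit19=0)
  nb #..#.: next=#  (t=0,i=0, bit18=1)
  nb #...#: next=.  (t=0,i=8, bit17=0)
  nb #....: next=.  (t=2,i=2, bit16=0)
  nb .####: next=#  (t=0,i=4, bit15=1)
  nb .###.: next=.  (t=2,i=9, bit14=0)
  nb .##.#: next=.  (t=1,i=4, bit13=0)
  nb .##..: next=.  (t=3,i=1, bit12=0)
  nb .#.##: next=.  (t=0,i=2, bit11=0)
  nb .#.#.: next=#  (t=3,i=9, bit10=1)
  nb .#..#: next=#  (t=0,i=11, bit9=1)
  nb .#...: next=#  (t=2,i=1, bit8=1)
  nb ..###: next=#  (t=2,i=8, bit7=1)
  nb ..##.: next=.  (t=1,i=3, bit6=0)
  nb ..#.#: next=.  (t=0,i=1, bit5=0)
  nb ..#..: next=#  (t=0,i=10, bit4=1)
  nb ...##: next=#  (t=6,i=4, bit3=1)
  nb ...#.: next=#  (t=0,i=9, bit2=1)
  nb ....#: next=.  (t=2,i=3, bit1=0)
  nb .....: next=#  (t=4,i=0, bit0=1)
  bits 00111001100101001000011110011101 = 966035357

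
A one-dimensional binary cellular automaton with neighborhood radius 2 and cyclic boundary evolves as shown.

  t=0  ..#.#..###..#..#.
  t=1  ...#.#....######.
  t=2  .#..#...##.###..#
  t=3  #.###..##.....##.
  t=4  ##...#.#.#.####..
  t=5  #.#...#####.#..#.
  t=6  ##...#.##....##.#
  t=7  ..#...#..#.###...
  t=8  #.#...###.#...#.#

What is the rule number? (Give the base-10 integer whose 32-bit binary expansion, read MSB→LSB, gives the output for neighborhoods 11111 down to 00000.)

  nb #####: next=#  (t=1,i=12, bit31=1)
  nb ####.: next=.  (t=1,i=14, bit30=0)
  nb ###.#: next=.  (t=5,i=10, bit29=0)
  nb ###..: next=.  (t=0,i=9, bit28=0)
  nb ##.##: next=.  (t=2,i=10, bit27=0)
  nb ##.#.: next=.  (t=3,i=16, bit26=0)
  nb ##..#: next=#  (t=0,i=10, bit25=1)
  nb ##...: next=#  (t=1,i=16, bit24=1)
  nb #.###: next=.  (t=2,i=11, bit23=0)
  nb #.##.: next=.  (t=6,i=7, bit22=0)
  nb #.#.#: next=#  (t=3,i=0, bit21=1)
  nb #.#..: next=.  (t=0,i=4, bit20=0)
  nb #..##: next=.  (t=0,i=6, bit19=0)
  nb #..#.: next=#  (t=0,i=11, bit18=1)
  nb #...#: next=.  (t=0,i=0, bit17=0)
  nb #....: next=.  (t=1,i=0, bit16=0)
  nb .####: next=#  (t=1,i=11, bit15=1)
  nb .###.: next=.  (t=0,i=8, bit14=0)
  nb .##.#: next=.  (t=2,i=9, bit13=0)
  nb .##..: next=.  (t=3,i=8, bit12=0)
  nb .#.##: next=#  (t=3,i=1, bit11=1)
  nb .#.#.: next=#  (t=0,i=3, bit10=1)
  nb .#..#: next=#  (t=0,i=5, bit9=1)
  nb .#...: next=.  (t=0,i=16, bit8=0)
  nb ..###: next=.  (t=0,i=7, bit7=0)
  nb ..##.: next=#  (t=2,i=8, bit6=1)
  nb ..#.#: next=.  (t=0,i=2, bit5=0)
  nb ..#..: next=#  (t=0,i=12, bit4=1)
  nb ...##: next=#  (t=1,i=9, bit3=1)
  nb ...#.: next=.  (t=0,i=1, bit2=0)
  nb ....#: next=#  (t=1,i=1, bit1=1)
  nb .....: next=#  (t=3,i=11, bit0=1)
  bits 10000011001001001000111001011011 = 2200211035

2200211035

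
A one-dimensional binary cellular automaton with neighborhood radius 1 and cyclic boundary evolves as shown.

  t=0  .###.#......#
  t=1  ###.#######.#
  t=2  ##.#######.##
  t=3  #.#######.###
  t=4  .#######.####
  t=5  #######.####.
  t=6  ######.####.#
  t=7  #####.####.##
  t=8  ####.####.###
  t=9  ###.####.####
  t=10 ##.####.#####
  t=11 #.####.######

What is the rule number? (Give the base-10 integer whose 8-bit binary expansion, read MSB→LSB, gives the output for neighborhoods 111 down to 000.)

189

  nb ###: next=#  (t=0,i=2, bit7=1)
  nb ##.: next=.  (t=0,i=3, bit6=0)
  nb #.#: next=#  (t=0,i=0, bit5=1)
  nb #..: next=#  (t=0,i=6, bit4=1)
  nb .##: next=#  (t=0,i=1, bit3=1)
  nb .#.: next=#  (t=0,i=5, bit2=1)
  nb ..#: next=.  (t=0,i=11, bit1=0)
  nb ...: next=#  (t=0,i=7, bit0=1)
  bits 10111101 = 189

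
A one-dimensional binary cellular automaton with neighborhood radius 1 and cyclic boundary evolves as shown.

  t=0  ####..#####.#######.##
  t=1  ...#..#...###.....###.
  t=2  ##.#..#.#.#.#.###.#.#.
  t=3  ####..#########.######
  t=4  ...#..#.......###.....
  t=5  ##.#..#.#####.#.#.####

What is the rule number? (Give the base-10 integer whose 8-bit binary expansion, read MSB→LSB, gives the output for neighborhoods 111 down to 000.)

109

  ### -> .   bit 7 = 0  t=0,i=0
  ##. -> #   bit 6 = 1  t=0,i=3
  #.# -> #   bit 5 = 1  t=0,i=11
  #.. -> .   bit 4 = 0  t=0,i=4
  .## -> #   bit 3 = 1  t=0,i=6
  .#. -> #   bit 2 = 1  t=1,i=3
  ..# -> .   bit 1 = 0  t=0,i=5
  ... -> #   bit 0 = 1  t=1,i=0
  bits 01101101 = 109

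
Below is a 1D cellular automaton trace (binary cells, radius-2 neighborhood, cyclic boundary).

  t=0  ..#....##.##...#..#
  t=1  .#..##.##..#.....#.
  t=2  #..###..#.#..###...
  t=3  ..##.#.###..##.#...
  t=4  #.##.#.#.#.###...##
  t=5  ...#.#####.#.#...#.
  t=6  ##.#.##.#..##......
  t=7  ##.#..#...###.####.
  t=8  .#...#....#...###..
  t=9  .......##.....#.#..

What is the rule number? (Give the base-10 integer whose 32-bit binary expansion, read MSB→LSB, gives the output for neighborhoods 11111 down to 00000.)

  ##### -> .   bit 31 = 0  t=5,i=7
  ####. -> #   bit 30 = 1  t=5,i=8
  ###.# -> .   bit 29 = 0  t=4,i=0
  ###.. -> #   bit 28 = 1  t=2,i=5
  ##.## -> .   bit 27 = 0  t=0,i=9
  ##.#. -> .   bit 26 = 0  t=3,i=4
  ##..# -> .   bit 25 = 0  t=1,i=9
  ##... -> .   bit 24 = 0  t=0,i=12
  #.### -> #   bit 23 = 1  t=3,i=7
  #.##. -> .   bit 22 = 0  t=0,i=10
  #.#.# -> #   bit 21 = 1  t=3,i=5
  #.#.. -> .   bit 20 = 0  t=2,i=10
  #..## -> #   bit 19 = 1  t=1,i=3
  #..#. -> #   bit 18 = 1  t=0,i=1
  #...# -> .   bit 17 = 0  t=0,i=13
  #.... -> #   bit 16 = 1  t=0,i=4
  .#### -> #   bit 15 = 1  t=5,i=6
  .###. -> .   bit 14 = 0  t=2,i=4
  .##.# -> #   bit 13 = 1  t=0,i=8
  .##.. -> #   bit 12 = 1  t=0,i=11
  .#.## -> .   bit 11 = 0  t=3,i=6
  .#.#. -> #   bit 10 = 1  t=2,i=9
  .#..# -> .   bit 9 = 0  t=0,i=0
  .#... -> .   bit 8 = 0  t=0,i=3
  ..### -> #   bit 7 = 1  t=2,i=3
  ..##. -> #   bit 6 = 1  t=0,i=7
  ..#.# -> #   bit 5 = 1  t=2,i=8
  ..#.. -> .   bit 4 = 0  t=0,i=2
  ...## -> .   bit 3 = 0  t=0,i=6
  ...#. -> .   bit 2 = 0  t=0,i=14
  ....# -> #   bit 1 = 1  t=0,i=5
  ..... -> #   bit 0 = 1  t=1,i=14
  bits 01010000101011011011010011100011 = 1353561315

1353561315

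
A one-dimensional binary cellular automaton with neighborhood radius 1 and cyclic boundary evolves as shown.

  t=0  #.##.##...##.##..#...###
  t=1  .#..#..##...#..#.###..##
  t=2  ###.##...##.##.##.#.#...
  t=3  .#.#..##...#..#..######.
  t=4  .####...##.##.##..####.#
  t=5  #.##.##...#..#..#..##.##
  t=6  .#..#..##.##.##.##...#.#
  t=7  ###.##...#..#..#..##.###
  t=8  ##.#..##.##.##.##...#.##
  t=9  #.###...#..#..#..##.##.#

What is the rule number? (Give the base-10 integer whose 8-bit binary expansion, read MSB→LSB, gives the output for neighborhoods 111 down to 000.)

181

  [7] ### => #  t=0,i=22
  [6] ##. => .  t=0,i=0
  [5] #.# => #  t=0,i=1
  [4] #.. => #  t=0,i=7
  [3] .## => .  t=0,i=2
  [2] .#. => #  t=0,i=17
  [1] ..# => .  t=0,i=9
  [0] ... => #  t=0,i=8
  bits 10110101 = 181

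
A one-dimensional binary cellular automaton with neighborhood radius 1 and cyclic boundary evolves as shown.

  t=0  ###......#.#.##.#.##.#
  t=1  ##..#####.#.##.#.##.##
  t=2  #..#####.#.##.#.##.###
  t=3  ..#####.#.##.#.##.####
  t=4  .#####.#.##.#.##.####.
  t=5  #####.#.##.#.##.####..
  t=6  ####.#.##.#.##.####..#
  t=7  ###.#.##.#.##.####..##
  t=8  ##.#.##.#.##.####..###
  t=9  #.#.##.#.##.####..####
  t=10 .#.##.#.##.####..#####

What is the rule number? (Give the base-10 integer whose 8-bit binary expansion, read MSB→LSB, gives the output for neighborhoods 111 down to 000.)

  ###|#  b7=1 t=0,i=0
  ##.|.  b6=0 t=0,i=2
  #.#|#  b5=1 t=0,i=10
  #..|.  b4=0 t=0,i=3
  .##|#  b3=1 t=0,i=13
  .#.|.  b2=0 t=0,i=9
  ..#|#  b1=1 t=0,i=8
  ...|#  b0=1 t=0,i=4
  bits 10101011 = 171

171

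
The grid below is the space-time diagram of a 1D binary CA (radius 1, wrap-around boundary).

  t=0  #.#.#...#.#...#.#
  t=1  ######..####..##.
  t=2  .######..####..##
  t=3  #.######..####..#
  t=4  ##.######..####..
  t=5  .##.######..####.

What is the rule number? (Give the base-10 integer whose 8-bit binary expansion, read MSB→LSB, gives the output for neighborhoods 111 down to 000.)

  nb ###: next=#  (t=1,i=1, bit7=1)
  nb ##.: next=#  (t=0,i=0, bit6=1)
  nb #.#: next=#  (t=0,i=1, bit5=1)
  nb #..: next=#  (t=0,i=5, bit4=1)
  nb .##: next=.  (t=0,i=16, bit3=0)
  nb .#.: next=#  (t=0,i=2, bit2=1)
  nb ..#: next=.  (t=0,i=7, bit1=0)
  nb ...: next=.  (t=0,i=6, bit0=0)
  bits 11110100 = 244

244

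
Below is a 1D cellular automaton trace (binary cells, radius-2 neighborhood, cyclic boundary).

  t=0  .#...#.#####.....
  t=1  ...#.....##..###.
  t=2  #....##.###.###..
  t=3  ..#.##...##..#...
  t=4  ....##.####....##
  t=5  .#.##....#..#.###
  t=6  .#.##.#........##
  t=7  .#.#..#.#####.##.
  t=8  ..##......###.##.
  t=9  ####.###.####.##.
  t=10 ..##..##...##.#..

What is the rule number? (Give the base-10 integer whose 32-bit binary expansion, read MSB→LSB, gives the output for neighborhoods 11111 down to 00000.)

  [31] ##### => #  t=0,i=9
  [30] ####. => #  t=0,i=10
  [29] ###.# => #  t=2,i=10
  [28] ###.. => .  t=0,i=11
  [27] ##.## => .  t=2,i=7
  [26] ##.#. => .  t=5,i=0
  [25] ##..# => .  t=1,i=11
  [24] ##... => .  t=0,i=12
  [23] #.### => .  t=0,i=7
  [22] #.##. => #  t=3,i=4
  [21] #.#.# => #  t=5,i=1
  [20] #.#.. => #  t=6,i=6
  [19] #..## => #  t=1,i=12
  [18] #..#. => .  t=2,i=16
  [17] #...# => #  t=0,i=3
  [16] #.... => #  t=0,i=13
  [15] .#### => .  t=0,i=8
  [14] .###. => #  t=1,i=14
  [13] .##.# => .  t=2,i=6
  [12] .##.. => #  t=1,i=10
  [11] .#.## => .  t=0,i=6
  [10] .#.#. => #  t=7,i=2
  [9] .#..# => .  t=5,i=10
  [8] .#... => .  t=0,i=2
  [7] ..### => #  t=1,i=13
  [6] ..##. => #  t=1,i=9
  [5] ..#.# => .  t=0,i=5
  [4] ..#.. => .  t=0,i=1
  [3] ...## => #  t=1,i=8
  [2] ...#. => .  t=0,i=0
  [1] ....# => .  t=0,i=16
  [0] ..... => #  t=0,i=14
  bits 11100000011110110101010011001001 = 3766179017

3766179017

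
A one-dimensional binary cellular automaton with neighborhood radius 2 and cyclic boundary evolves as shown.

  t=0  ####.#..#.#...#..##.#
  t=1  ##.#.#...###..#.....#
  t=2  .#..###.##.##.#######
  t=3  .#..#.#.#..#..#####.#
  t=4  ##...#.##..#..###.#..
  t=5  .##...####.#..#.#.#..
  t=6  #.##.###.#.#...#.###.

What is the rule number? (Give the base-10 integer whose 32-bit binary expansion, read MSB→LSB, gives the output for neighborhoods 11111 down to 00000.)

3016859035

  [31] ##### => #  t=0,i=1
  [30] ####. => .  t=0,i=2
  [29] ###.# => #  t=0,i=3
  [28] ###.. => #  t=1,i=11
  [27] ##.## => .  t=0,i=19
  [26] ##.#. => .  t=0,i=4
  [25] ##..# => #  t=1,i=12
  [24] ##... => #  t=4,i=2
  [23] #.### => #  t=0,i=20
  [22] #.##. => #  t=2,i=8
  [21] #.#.# => .  t=1,i=3
  [20] #.#.. => #  t=0,i=5
  [19] #..## => .  t=0,i=16
  [18] #..#. => .  t=0,i=7
  [17] #...# => .  t=0,i=12
  [16] #.... => #  t=1,i=16
  [15] .#### => #  t=0,i=0
  [14] .###. => .  t=1,i=0
  [13] .##.# => .  t=0,i=18
  [12] .##.. => #  t=4,i=1
  [11] .#.## => #  t=4,i=6
  [10] .#.#. => #  t=0,i=9
  [9] .#..# => .  t=0,i=6
  [8] .#... => #  t=0,i=11
  [7] ..### => #  t=1,i=9
  [6] ..##. => .  t=0,i=17
  [5] ..#.# => .  t=0,i=8
  [4] ..#.. => #  t=0,i=14
  [3] ...## => #  t=1,i=8
  [2] ...#. => .  t=0,i=13
  [1] ....# => #  t=1,i=18
  [0] ..... => #  t=1,i=17
  bits 10110011110100011001110110011011 = 3016859035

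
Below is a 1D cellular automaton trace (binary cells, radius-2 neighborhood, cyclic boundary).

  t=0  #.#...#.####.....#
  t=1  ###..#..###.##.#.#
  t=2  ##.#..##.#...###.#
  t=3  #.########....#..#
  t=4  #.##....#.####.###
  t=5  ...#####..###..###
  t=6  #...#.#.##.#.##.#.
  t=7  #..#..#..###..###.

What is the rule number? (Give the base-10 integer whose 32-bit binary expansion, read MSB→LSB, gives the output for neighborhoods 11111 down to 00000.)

  ##### -> .   bit 31 = 0  t=3,i=4
  ####. -> #   bit 30 = 1  t=0,i=10
  ###.# -> .   bit 29 = 0  t=1,i=10
  ###.. -> .   bit 28 = 0  t=0,i=11
  ##.## -> .   bit 27 = 0  t=1,i=11
  ##.#. -> #   bit 26 = 1  t=0,i=1
  ##..# -> #   bit 25 = 1  t=1,i=3
  ##... -> #   bit 24 = 1  t=0,i=12
  #.### -> #   bit 23 = 1  t=0,i=8
  #.##. -> .   bit 22 = 0  t=1,i=12
  #.#.# -> #   bit 21 = 1  t=1,i=15
  #.#.. -> #   bit 20 = 1  t=0,i=2
  #..## -> #   bit 19 = 1  t=1,i=7
  #..#. -> .   bit 18 = 0  t=1,i=4
  #...# -> .   bit 17 = 0  t=0,i=4
  #.... -> #   bit 16 = 1  t=0,i=13
  .#### -> #   bit 15 = 1  t=0,i=9
  .###. -> #   bit 14 = 1  t=1,i=9
  .##.# -> #   bit 13 = 1  t=0,i=0
  .##.. -> #   bit 12 = 1  t=4,i=3
  .#.## -> .   bit 11 = 0  t=0,i=7
  .#.#. -> .   bit 10 = 0  t=6,i=5
  .#..# -> #   bit 9 = 1  t=1,i=6
  .#... -> .   bit 8 = 0  t=0,i=3
  ..### -> .   bit 7 = 0  t=1,i=8
  ..##. -> #   bit 6 = 1  t=0,i=17
  ..#.# -> .   bit 5 = 0  t=0,i=6
  ..#.. -> .   bit 4 = 0  t=1,i=5
  ...## -> .   bit 3 = 0  t=0,i=16
  ...#. -> #   bit 2 = 1  t=0,i=5
  ....# -> #   bit 1 = 1  t=0,i=15
  ..... -> .   bit 0 = 0  t=0,i=14
  bits 01000111101110011111001001000110 = 1203368518

1203368518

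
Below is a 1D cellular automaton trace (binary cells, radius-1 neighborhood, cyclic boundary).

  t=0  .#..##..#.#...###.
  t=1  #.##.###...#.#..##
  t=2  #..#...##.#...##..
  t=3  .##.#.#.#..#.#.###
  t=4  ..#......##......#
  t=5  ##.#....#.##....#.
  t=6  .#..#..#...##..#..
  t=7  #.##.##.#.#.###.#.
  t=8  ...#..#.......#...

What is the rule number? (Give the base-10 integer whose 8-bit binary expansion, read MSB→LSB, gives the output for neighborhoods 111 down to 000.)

82

  ###|.  b7=0 t=0,i=15
  ##.|#  b6=1 t=0,i=5
  #.#|.  b5=0 t=0,i=9
  #..|#  b4=1 t=0,i=2
  .##|.  b3=0 t=0,i=4
  .#.|.  b2=0 t=0,i=1
  ..#|#  b1=1 t=0,i=0
  ...|.  b0=0 t=0,i=12
  bits 01010010 = 82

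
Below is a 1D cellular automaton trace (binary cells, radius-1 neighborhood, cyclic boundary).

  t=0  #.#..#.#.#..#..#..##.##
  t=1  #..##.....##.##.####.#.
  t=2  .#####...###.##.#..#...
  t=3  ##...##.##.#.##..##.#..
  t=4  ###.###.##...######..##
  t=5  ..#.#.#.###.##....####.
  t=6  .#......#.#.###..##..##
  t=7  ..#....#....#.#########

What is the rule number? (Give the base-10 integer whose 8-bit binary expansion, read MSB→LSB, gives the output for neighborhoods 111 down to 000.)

  ###|.  b7=0 t=0,i=22
  ##.|#  b6=1 t=0,i=0
  #.#|.  b5=0 t=0,i=1
  #..|#  b4=1 t=0,i=3
  .##|#  b3=1 t=0,i=18
  .#.|.  b2=0 t=0,i=2
  ..#|#  b1=1 t=0,i=4
  ...|.  b0=0 t=1,i=6
  bits 01011010 = 90

90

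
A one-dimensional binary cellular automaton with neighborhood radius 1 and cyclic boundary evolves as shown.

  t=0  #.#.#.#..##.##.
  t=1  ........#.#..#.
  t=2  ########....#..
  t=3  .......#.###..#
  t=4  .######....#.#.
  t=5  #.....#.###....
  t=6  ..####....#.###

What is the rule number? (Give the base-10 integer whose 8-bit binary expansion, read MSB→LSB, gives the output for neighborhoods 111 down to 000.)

  nb ###: next=.  (t=2,i=1, bit7=0)
  nb ##.: next=#  (t=0,i=10, bit6=1)
  nb #.#: next=.  (t=0,i=1, bit5=0)
  nb #..: next=.  (t=0,i=7, bit4=0)
  nb .##: next=.  (t=0,i=9, bit3=0)
  nb .#.: next=.  (t=0,i=0, bit2=0)
  nb ..#: next=#  (t=0,i=8, bit1=1)
  nb ...: next=#  (t=1,i=0, bit0=1)
  bits 01000011 = 67

67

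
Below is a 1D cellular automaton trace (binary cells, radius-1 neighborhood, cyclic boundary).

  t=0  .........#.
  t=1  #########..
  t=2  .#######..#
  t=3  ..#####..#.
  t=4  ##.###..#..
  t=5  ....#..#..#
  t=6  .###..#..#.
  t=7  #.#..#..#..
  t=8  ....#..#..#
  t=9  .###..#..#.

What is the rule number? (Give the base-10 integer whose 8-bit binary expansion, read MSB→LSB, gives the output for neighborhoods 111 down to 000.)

  ### -> #   bit 7 = 1  t=1,i=1
  ##. -> .   bit 6 = 0  t=1,i=8
  #.# -> .   bit 5 = 0  t=2,i=0
  #.. -> .   bit 4 = 0  t=0,i=10
  .## -> .   bit 3 = 0  t=1,i=0
  .#. -> .   bit 2 = 0  t=0,i=9
  ..# -> #   bit 1 = 1  t=0,i=8
  ... -> #   bit 0 = 1  t=0,i=0
  bits 10000011 = 131

131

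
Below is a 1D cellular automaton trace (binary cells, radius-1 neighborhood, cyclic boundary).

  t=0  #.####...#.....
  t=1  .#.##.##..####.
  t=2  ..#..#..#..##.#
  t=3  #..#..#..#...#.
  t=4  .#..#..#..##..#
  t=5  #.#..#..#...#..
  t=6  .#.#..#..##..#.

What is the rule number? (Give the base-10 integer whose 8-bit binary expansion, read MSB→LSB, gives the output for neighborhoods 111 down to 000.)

  ### -> #   bit 7 = 1  t=0,i=3
  ##. -> .   bit 6 = 0  t=0,i=5
  #.# -> #   bit 5 = 1  t=0,i=1
  #.. -> #   bit 4 = 1  t=0,i=6
  .## -> .   bit 3 = 0  t=0,i=2
  .#. -> .   bit 2 = 0  t=0,i=0
  ..# -> .   bit 1 = 0  t=0,i=8
  ... -> #   bit 0 = 1  t=0,i=7
  bits 10110001 = 177

177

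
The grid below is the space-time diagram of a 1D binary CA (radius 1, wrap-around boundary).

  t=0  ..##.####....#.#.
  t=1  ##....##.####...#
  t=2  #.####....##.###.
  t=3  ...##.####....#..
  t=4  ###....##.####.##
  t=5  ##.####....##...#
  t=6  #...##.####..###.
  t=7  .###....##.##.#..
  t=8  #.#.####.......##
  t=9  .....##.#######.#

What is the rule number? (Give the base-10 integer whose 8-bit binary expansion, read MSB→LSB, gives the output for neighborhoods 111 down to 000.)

  [7] ### => #  t=0,i=6
  [6] ##. => .  t=0,i=3
  [5] #.# => .  t=0,i=4
  [4] #.. => #  t=0,i=9
  [3] .## => .  t=0,i=2
  [2] .#. => .  t=0,i=13
  [1] ..# => #  t=0,i=1
  [0] ... => #  t=0,i=0
  bits 10010011 = 147

147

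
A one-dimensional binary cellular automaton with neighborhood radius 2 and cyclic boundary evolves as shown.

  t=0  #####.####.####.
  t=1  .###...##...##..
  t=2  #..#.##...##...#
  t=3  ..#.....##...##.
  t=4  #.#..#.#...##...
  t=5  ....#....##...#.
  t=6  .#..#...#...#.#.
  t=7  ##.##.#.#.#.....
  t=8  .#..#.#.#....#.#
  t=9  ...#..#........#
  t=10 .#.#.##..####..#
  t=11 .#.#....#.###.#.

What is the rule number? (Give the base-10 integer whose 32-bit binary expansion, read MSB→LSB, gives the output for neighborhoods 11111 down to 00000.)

  nb #####: next=#  (t=0,i=2, bit31=1)
  nb ####.: next=#  (t=0,i=3, bit30=1)
  nb ###.#: next=.  (t=0,i=4, bit29=0)
  nb ###..: next=#  (t=1,i=3, bit28=1)
  nb ##.##: next=.  (t=0,i=5, bit27=0)
  nb ##.#.: next=.  (t=7,i=5, bit26=0)
  nb ##..#: next=.  (t=2,i=1, bit25=0)
  nb ##...: next=.  (t=1,i=4, bit24=0)
  nb #.###: next=.  (t=0,i=0, bit23=0)
  nb #.##.: next=.  (t=2,i=5, bit22=0)
  nb #.#.#: next=#  (t=7,i=6, bit21=1)
  nb #.#..: next=.  (t=4,i=2, bit20=0)
  nb #..##: next=#  (t=10,i=8, bit19=1)
  nb #..#.: next=#  (t=2,i=2, bit18=1)
  nb #...#: next=#  (t=1,i=5, bit17=1)
  nb #....: next=.  (t=3,i=4, bit16=0)
  nb .####: next=#  (t=0,i=1, bit15=1)
  nb .###.: next=.  (t=1,i=2, bit14=0)
  nb .##.#: next=#  (t=7,i=1, bit13=1)
  nb .##..: next=.  (t=1,i=8, bit12=0)
  nb .#.##: next=.  (t=2,i=4, bit11=0)
  nb .#.#.: next=.  (t=4,i=1, bit10=0)
  nb .#..#: next=.  (t=4,i=3, bit9=0)
  nb .#...: next=.  (t=3,i=3, bit8=0)
  nb ..###: next=.  (t=1,i=1, bit7=0)
  nb ..##.: next=.  (t=1,i=7, bit6=0)
  nb ..#.#: next=.  (t=2,i=3, bit5=0)
  nb ..#..: next=#  (t=3,i=2, bit4=1)
  nb ...##: next=#  (t=1,i=0, bit3=1)
  nb ...#.: next=.  (t=3,i=1, bit2=0)
  nb ....#: next=.  (t=3,i=6, bit1=0)
  nb .....: next=#  (t=3,i=5, bit0=1)
  bits 11010000001011101010000000011001 = 3492716569

3492716569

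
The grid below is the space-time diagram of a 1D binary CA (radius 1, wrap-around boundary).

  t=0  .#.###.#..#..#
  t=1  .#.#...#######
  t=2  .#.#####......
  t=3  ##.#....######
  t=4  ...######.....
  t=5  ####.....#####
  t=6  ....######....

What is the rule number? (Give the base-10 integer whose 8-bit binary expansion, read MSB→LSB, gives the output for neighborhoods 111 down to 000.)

31

  ### -> .   bit 7 = 0  t=0,i=4
  ##. -> .   bit 6 = 0  t=0,i=5
  #.# -> .   bit 5 = 0  t=0,i=0
  #.. -> #   bit 4 = 1  t=0,i=8
  .## -> #   bit 3 = 1  t=0,i=3
  .#. -> #   bit 2 = 1  t=0,i=1
  ..# -> #   bit 1 = 1  t=0,i=9
  ... -> #   bit 0 = 1  t=1,i=5
  bits 00011111 = 31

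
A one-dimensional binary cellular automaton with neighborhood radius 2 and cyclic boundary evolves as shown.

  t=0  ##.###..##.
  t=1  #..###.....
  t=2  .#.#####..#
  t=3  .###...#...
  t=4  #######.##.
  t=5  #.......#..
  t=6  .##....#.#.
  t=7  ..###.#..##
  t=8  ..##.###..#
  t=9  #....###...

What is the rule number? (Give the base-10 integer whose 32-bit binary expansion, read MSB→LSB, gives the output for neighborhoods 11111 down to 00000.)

  [31] ##### => .  t=2,i=5
  [30] ####. => .  t=2,i=6
  [29] ###.# => .  t=4,i=6
  [28] ###.. => #  t=0,i=5
  [27] ##.## => .  t=0,i=2
  [26] ##.#. => #  t=7,i=5
  [25] ##..# => .  t=0,i=6
  [24] ##... => #  t=1,i=6
  [23] #.### => #  t=0,i=3
  [22] #.##. => #  t=0,i=0
  [21] #.#.# => #  t=2,i=1
  [20] #.#.. => #  t=6,i=9
  [19] #..## => .  t=0,i=7
  [18] #..#. => .  t=2,i=9
  [17] #...# => #  t=3,i=5
  [16] #.... => #  t=1,i=7
  [15] .#### => .  t=2,i=4
  [14] .###. => #  t=0,i=4
  [13] .##.# => .  t=0,i=1
  [12] .##.. => #  t=6,i=2
  [11] .#.## => #  t=2,i=2
  [10] .#.#. => .  t=2,i=0
  [9] .#..# => #  t=1,i=1
  [8] .#... => #  t=3,i=8
  [7] ..### => #  t=1,i=3
  [6] ..##. => .  t=0,i=8
  [5] ..#.# => .  t=2,i=10
  [4] ..#.. => .  t=1,i=0
  [3] ...## => #  t=3,i=0
  [2] ...#. => #  t=1,i=10
  [1] ....# => .  t=1,i=9
  [0] ..... => .  t=1,i=8
  bits 00010101111100110101101110001100 = 368270220

368270220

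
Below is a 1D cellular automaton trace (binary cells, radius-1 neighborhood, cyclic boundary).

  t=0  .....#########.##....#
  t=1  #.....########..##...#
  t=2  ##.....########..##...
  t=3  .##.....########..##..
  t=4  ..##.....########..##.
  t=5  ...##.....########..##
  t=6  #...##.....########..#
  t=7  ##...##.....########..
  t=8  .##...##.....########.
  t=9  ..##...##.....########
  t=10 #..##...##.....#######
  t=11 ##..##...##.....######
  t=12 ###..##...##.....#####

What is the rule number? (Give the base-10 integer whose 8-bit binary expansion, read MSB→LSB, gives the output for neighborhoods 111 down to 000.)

  nb ###: next=#  (t=0,i=6, bit7=1)
  nb ##.: next=#  (t=0,i=13, bit6=1)
  nb #.#: next=.  (t=0,i=14, bit5=0)
  nb #..: next=#  (t=0,i=0, bit4=1)
  nb .##: next=.  (t=0,i=5, bit3=0)
  nb .#.: next=#  (t=0,i=21, bit2=1)
  nb ..#: next=.  (t=0,i=4, bit1=0)
  nb ...: next=.  (t=0,i=1, bit0=0)
  bits 11010100 = 212

212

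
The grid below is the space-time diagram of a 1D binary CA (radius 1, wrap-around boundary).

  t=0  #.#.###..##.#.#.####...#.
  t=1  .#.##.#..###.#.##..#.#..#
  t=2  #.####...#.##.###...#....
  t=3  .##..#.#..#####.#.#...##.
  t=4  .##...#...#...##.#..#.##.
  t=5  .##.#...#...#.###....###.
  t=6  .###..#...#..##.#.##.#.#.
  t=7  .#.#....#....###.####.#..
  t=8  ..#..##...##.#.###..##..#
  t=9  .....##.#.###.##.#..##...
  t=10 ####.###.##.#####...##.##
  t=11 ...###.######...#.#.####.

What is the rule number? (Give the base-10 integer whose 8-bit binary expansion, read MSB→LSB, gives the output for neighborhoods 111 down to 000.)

105

  ###|.  b7=0 t=0,i=5
  ##.|#  b6=1 t=0,i=6
  #.#|#  b5=1 t=0,i=1
  #..|.  b4=0 t=0,i=7
  .##|#  b3=1 t=0,i=4
  .#.|.  b2=0 t=0,i=0
  ..#|.  b1=0 t=0,i=8
  ...|#  b0=1 t=0,i=21
  bits 01101001 = 105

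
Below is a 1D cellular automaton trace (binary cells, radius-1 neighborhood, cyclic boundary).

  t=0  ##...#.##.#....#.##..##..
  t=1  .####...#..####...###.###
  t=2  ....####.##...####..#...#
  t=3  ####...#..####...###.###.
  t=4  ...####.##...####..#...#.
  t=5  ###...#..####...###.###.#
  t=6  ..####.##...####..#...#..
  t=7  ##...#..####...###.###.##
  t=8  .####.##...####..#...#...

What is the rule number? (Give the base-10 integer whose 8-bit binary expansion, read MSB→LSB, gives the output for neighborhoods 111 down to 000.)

83

  ### -> .   bit 7 = 0  t=1,i=2
  ##. -> #   bit 6 = 1  t=0,i=1
  #.# -> .   bit 5 = 0  t=0,i=6
  #.. -> #   bit 4 = 1  t=0,i=2
  .## -> .   bit 3 = 0  t=0,i=0
  .#. -> .   bit 2 = 0  t=0,i=5
  ..# -> #   bit 1 = 1  t=0,i=4
  ... -> #   bit 0 = 1  t=0,i=3
  bits 01010011 = 83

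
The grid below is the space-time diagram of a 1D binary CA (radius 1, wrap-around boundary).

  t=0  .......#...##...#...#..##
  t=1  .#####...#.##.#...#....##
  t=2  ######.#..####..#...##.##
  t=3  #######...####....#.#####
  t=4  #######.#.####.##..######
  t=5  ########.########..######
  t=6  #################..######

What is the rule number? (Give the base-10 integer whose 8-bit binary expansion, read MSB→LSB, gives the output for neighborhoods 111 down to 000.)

233

  [7] ### => #  t=1,i=2
  [6] ##. => #  t=0,i=12
  [5] #.# => #  t=1,i=0
  [4] #.. => .  t=0,i=0
  [3] .## => #  t=0,i=11
  [2] .#. => .  t=0,i=7
  [1] ..# => .  t=0,i=6
  [0] ... => #  t=0,i=1
  bits 11101001 = 233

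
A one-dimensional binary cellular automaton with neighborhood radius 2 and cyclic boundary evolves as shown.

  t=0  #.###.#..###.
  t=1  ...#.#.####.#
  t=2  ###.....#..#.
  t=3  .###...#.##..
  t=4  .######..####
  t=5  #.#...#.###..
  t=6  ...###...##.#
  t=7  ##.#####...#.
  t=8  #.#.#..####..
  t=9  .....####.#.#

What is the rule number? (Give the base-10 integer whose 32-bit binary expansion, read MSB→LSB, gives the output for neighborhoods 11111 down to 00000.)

  nb #####: next=.  (t=4,i=3, bit31=0)
  nb ####.: next=.  (t=1,i=9, bit30=0)
  nb ###.#: next=.  (t=0,i=4, bit29=0)
  nb ###..: next=#  (t=2,i=2, bit28=1)
  nb ##.##: next=#  (t=4,i=0, bit27=1)
  nb ##.#.: next=#  (t=0,i=5, bit26=1)
  nb ##..#: next=.  (t=4,i=7, bit25=0)
  nb ##...: next=#  (t=2,i=3, bit24=1)
  nb #.###: next=.  (t=0,i=2, bit23=0)
  nb #.##.: next=#  (t=3,i=9, bit22=1)
  nb #.#.#: next=.  (t=0,i=0, bit21=0)
  nb #.#..: next=.  (t=0,i=6, bit20=0)
  nb #..##: next=#  (t=0,i=8, bit19=1)
  nb #..#.: next=#  (t=2,i=10, bit18=1)
  nb #...#: next=#  (t=1,i=1, bit17=1)
  nb #....: next=.  (t=2,i=4, bit16=0)
  nb .####: next=#  (t=1,i=8, bit15=1)
  nb .###.: next=#  (t=0,i=3, bit14=1)
  nb .##.#: next=.  (t=6,i=10, bit13=0)
  nb .##..: next=#  (t=3,i=10, bit12=1)
  nb .#.##: next=.  (t=0,i=1, bit11=0)
  nb .#.#.: next=.  (t=1,i=4, bit10=0)
  nb .#..#: next=#  (t=0,i=7, bit9=1)
  nb .#...: next=#  (t=1,i=0, bit8=1)
  nb ..###: next=#  (t=0,i=9, bit7=1)
  nb ..##.: next=.  (t=6,i=9, bit6=0)
  nb ..#.#: next=.  (t=1,i=3, bit5=0)
  nb ..#..: next=.  (t=2,i=8, bit4=0)
  nb ...##: next=.  (t=3,i=0, bit3=0)
  nb ...#.: next=#  (t=1,i=2, bit2=1)
  nb ....#: next=.  (t=2,i=6, bit1=0)
  nb .....: next=.  (t=2,i=5, bit0=0)
  bits 00011101010011101101001110000100 = 491705220

491705220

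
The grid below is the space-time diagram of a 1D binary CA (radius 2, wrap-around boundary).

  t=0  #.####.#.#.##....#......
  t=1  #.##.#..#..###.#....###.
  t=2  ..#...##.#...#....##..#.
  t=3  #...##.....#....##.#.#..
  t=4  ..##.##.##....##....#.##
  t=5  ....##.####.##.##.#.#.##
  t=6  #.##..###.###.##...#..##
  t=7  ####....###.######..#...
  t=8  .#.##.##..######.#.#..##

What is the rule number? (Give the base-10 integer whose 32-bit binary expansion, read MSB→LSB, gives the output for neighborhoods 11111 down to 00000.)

  #####|#  b31=1 t=7,i=14
  ####.|.  b30=0 t=0,i=4
  ###.#|#  b29=1 t=0,i=5
  ###..|#  b28=1 t=7,i=3
  ##.##|#  b27=1 t=4,i=4
  ##.#.|.  b26=0 t=0,i=6
  ##..#|.  b25=0 t=2,i=20
  ##...|#  b24=1 t=0,i=13
  #.###|#  b23=1 t=0,i=2
  #.##.|#  b22=1 t=0,i=11
  #.#.#|.  b21=0 t=0,i=7
  #.#..|.  b20=0 t=1,i=5
  #..##|.  b19=0 t=1,i=10
  #..#.|#  b18=1 t=1,i=7
  #...#|#  b17=1 t=2,i=0
  #....|.  b16=0 t=0,i=14
  .####|#  b15=1 t=0,i=3
  .###.|.  b14=0 t=1,i=12
  .##.#|.  b13=0 t=1,i=3
  .##..|#  b12=1 t=0,i=12
  .#.##|.  b11=0 t=0,i=1
  .#.#.|#  b10=1 t=0,i=8
  .#..#|#  b9=1 t=1,i=6
  .#...|.  b8=0 t=0,i=18
  ..###|.  b7=0 t=1,i=11
  ..##.|.  b6=0 t=2,i=6
  ..#.#|#  b5=1 t=0,i=0
  ..#..|.  b4=0 t=0,i=17
  ...##|#  b3=1 t=1,i=19
  ...#.|.  b2=0 t=0,i=16
  ....#|#  b1=1 t=0,i=15
  .....|#  b0=1 t=0,i=20
  bits 10111001110001101001011000101011 = 3116799531

3116799531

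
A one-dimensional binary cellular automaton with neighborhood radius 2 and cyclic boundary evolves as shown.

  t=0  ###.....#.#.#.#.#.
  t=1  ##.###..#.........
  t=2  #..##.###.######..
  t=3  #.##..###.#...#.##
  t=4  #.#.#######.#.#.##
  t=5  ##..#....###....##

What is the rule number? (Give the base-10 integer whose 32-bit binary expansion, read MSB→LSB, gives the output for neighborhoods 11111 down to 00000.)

1742684401

  nb #####: next=.  (t=2,i=12, bit31=0)
  nb ####.: next=#  (t=2,i=14, bit30=1)
  nb ###.#: next=#  (t=2,i=8, bit29=1)
  nb ###..: next=.  (t=0,i=2, bit28=0)
  nb ##.##: next=.  (t=1,i=2, bit27=0)
  nb ##.#.: next=#  (t=3,i=9, bit26=1)
  nb ##..#: next=#  (t=1,i=6, bit25=1)
  nb ##...: next=#  (t=0,i=3, bit24=1)
  nb #.###: next=#  (t=0,i=0, bit23=1)
  nb #.##.: next=#  (t=3,i=2, bit22=1)
  nb #.#.#: next=.  (t=0,i=10, bit21=0)
  nb #.#..: next=#  (t=3,i=10, bit20=1)
  nb #..##: next=#  (t=2,i=2, bit19=1)
  nb #..#.: next=#  (t=1,i=7, bit18=1)
  nb #...#: next=#  (t=3,i=12, bit17=1)
  nb #....: next=#  (t=0,i=4, bit16=1)
  nb .####: next=.  (t=2,i=11, bit15=0)
  nb .###.: next=#  (t=0,i=1, bit14=1)
  nb .##.#: next=.  (t=1,i=1, bit13=0)
  nb .##..: next=.  (t=3,i=3, bit12=0)
  nb .#.##: next=.  (t=0,i=17, bit11=0)
  nb .#.#.: next=.  (t=0,i=9, bit10=0)
  nb .#..#: next=.  (t=2,i=1, bit9=0)
  nb .#...: next=.  (t=1,i=9, bit8=0)
  nb ..###: next=#  (t=3,i=6, bit7=1)
  nb ..##.: next=#  (t=1,i=0, bit6=1)
  nb ..#.#: next=#  (t=0,i=8, bit5=1)
  nb ..#..: next=#  (t=1,i=8, bit4=1)
  nb ...##: next=.  (t=1,i=17, bit3=0)
  nb ...#.: next=.  (t=0,i=7, bit2=0)
  nb ....#: next=.  (t=0,i=6, bit1=0)
  nb .....: next=#  (t=0,i=5, bit0=1)
  bits 01100111110111110100000011110001 = 1742684401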